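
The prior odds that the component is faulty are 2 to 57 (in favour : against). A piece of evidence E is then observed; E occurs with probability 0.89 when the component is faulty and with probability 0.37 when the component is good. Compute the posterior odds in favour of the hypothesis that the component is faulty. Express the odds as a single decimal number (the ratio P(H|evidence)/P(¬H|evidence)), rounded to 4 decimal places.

Posterior odds ≈ 0.0844

Prior odds = 2/57 = 0.035088. In log-odds, ln(0.035088) = -3.3499.
Add log likelihood ratio: ln(2.4054) = 0.87772.
Posterior log-odds = -2.4722, so posterior odds = exp(-2.4722) = 0.084400.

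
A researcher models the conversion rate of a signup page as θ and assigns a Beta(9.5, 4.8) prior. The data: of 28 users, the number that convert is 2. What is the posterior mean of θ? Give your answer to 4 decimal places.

Posterior mean ≈ 0.2719

Observing 2 successes and 26 failures updates Beta(9.5, 4.8) by adding the success and failure counts to the two shape parameters: α = 9.5+2 = 11.5, β = 4.8+26 = 30.8.
Posterior mean = α/(α+β) = 11.5/42.3 = 0.2719.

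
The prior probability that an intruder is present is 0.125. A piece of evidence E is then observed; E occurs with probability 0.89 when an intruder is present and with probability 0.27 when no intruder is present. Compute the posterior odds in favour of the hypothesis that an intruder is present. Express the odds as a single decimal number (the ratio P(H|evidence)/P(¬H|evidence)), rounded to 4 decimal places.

Posterior odds ≈ 0.4709

Prior odds = 0.125/(1−0.125) = 0.14286. In log-odds, ln(0.14286) = -1.9459.
Add log likelihood ratio: ln(3.2963) = 1.1928.
Posterior log-odds = -0.75311, so posterior odds = exp(-0.75311) = 0.47090.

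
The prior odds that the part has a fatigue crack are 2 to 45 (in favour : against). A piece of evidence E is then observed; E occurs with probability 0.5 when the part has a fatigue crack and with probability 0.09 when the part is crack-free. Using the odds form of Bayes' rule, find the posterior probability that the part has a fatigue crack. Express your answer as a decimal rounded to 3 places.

Posterior probability ≈ 0.198

Prior odds = 2/45 = 0.044444. In log-odds, ln(0.044444) = -3.1135.
Add log likelihood ratio: ln(5.5556) = 1.7148.
Posterior log-odds = -1.3987, so posterior odds = exp(-1.3987) = 0.24691. Converting, P(H|E) = 0.24691/1.2469 = 0.198.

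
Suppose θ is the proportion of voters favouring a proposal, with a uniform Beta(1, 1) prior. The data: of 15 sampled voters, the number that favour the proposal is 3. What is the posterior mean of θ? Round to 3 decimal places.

Posterior mean ≈ 0.235

Observing 3 successes and 12 failures updates Beta(1, 1) by adding the success and failure counts to the two shape parameters: α = 1+3 = 4, β = 1+12 = 13.
Posterior mean = α/(α+β) = 4/17 = 0.235.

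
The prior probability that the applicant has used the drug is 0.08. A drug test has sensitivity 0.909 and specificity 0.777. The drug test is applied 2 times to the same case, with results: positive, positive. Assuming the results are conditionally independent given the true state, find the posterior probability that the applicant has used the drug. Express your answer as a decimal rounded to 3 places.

Let H be the event that the applicant has used the drug; start with P(H) = 0.08. P('positive'|H) = 0.909, P('positive'|¬H) = 0.223.
Update on result 1 ('positive'): P(H) ← 0.909·0.0800 / (0.909·0.0800 + 0.223·0.9200) = 0.072720/0.27788 = 0.2617.
Update on result 2 ('positive'): P(H) ← 0.909·0.2617 / (0.909·0.2617 + 0.223·0.7383) = 0.23788/0.40252 = 0.5910.

Posterior P(H) ≈ 0.591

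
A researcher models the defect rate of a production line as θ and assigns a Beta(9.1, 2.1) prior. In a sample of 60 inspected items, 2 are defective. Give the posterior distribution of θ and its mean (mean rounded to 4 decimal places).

Posterior: Beta(11.1, 60.1); mean ≈ 0.1559

The binomial likelihood is conjugate to the Beta prior: with 2 successes and 58 failures, the posterior is Beta(9.1+2, 2.1+58) = Beta(11.1, 60.1).
Posterior mean = α/(α+β) = 11.1/71.2 = 0.1559.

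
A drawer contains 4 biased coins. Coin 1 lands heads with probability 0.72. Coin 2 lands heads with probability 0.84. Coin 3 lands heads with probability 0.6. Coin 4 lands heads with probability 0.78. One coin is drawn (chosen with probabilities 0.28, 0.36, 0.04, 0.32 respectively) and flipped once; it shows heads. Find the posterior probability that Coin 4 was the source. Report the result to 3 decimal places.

Posterior probability ≈ 0.321

Tabulate prior·likelihood by source: [1] prior 0.28, lik 0.72, product 0.2016; [2] prior 0.36, lik 0.84, product 0.3024; [3] prior 0.04, lik 0.6, product 0.02400; [4] prior 0.32, lik 0.78, product 0.2496.
Normalizing constant = 0.77760; the posterior for Coin 4 is its product over the sum, 0.2496/0.77760 = 0.321.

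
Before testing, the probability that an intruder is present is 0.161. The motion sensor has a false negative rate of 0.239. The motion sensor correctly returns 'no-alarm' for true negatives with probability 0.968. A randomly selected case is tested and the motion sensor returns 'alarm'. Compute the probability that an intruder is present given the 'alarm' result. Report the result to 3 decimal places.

Let H be the event that an intruder is present. P(H) = 0.161, so P(¬H) = 0.839. With E the 'alarm' result, P(E|H) = 0.761 and P(E|¬H) = 0.032.
P(E) = 0.761·0.161 + 0.032·0.839 = 0.12252 + 0.026848 = 0.14937.
By Bayes' theorem, P(H|E) = 0.12252 / 0.14937 = 0.820.

P(H | E) ≈ 0.820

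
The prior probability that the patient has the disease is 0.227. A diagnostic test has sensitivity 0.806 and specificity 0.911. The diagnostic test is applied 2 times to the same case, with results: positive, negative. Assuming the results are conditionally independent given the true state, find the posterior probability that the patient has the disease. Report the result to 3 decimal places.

With H the event that the patient has the disease, the joint likelihood of the observed sequence is P(data|H) = 0.806·0.194 = 0.15636 and P(data|¬H) = 0.089·0.911 = 0.081079.
Bayes: P(H|data) = 0.227·0.15636 / (0.227·0.15636 + 0.773·0.081079) = 0.035495/0.098169 = 0.3616.

Posterior P(H) ≈ 0.362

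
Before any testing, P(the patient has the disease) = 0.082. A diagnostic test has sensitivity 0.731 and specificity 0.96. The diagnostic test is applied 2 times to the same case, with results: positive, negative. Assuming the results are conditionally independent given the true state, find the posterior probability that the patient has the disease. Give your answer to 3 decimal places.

Posterior P(H) ≈ 0.314

With H the event that the patient has the disease, the joint likelihood of the observed sequence is P(data|H) = 0.731·0.269 = 0.19664 and P(data|¬H) = 0.04·0.96 = 0.038400.
Bayes: P(H|data) = 0.082·0.19664 / (0.082·0.19664 + 0.918·0.038400) = 0.016124/0.051376 = 0.3139.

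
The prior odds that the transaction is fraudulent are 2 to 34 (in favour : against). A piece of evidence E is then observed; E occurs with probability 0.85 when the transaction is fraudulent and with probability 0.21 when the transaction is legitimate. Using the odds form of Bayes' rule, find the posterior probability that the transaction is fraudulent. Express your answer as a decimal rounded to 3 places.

Posterior probability ≈ 0.192

Prior odds = 2/34 = 0.058824. In log-odds, ln(0.058824) = -2.8332.
Add log likelihood ratio: ln(4.0476) = 1.3981.
Posterior log-odds = -1.4351, so posterior odds = exp(-1.4351) = 0.23810. Converting, P(H|E) = 0.23810/1.2381 = 0.192.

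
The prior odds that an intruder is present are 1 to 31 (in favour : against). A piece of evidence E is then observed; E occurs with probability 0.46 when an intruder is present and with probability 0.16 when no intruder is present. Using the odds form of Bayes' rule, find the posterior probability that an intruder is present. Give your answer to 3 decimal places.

Posterior probability ≈ 0.085

Prior odds = 1/31 = 0.032258.
Likelihood ratio for E = 0.46/0.16 = 2.8750.
Posterior odds = prior odds × LR = 0.092742.
Posterior probability = odds/(1+odds) = 0.092742/1.0927 = 0.085.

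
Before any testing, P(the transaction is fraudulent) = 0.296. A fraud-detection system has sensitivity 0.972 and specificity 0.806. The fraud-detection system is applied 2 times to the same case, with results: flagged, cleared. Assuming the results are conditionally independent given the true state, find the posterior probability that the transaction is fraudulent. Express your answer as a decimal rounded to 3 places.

Let H be the event that the transaction is fraudulent; start with P(H) = 0.296. P('flagged'|H) = 0.972, P('flagged'|¬H) = 0.194.
Update on result 1 ('flagged'): P(H) ← 0.972·0.2960 / (0.972·0.2960 + 0.194·0.7040) = 0.28771/0.42429 = 0.6781.
Update on result 2 ('cleared'): P(H) ← 0.028·0.6781 / (0.028·0.6781 + 0.806·0.3219) = 0.018987/0.27843 = 0.0682.

Posterior P(H) ≈ 0.068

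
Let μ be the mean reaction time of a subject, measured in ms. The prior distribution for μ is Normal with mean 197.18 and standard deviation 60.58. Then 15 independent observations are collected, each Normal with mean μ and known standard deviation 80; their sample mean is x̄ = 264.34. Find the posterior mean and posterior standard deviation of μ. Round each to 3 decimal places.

Posterior mean ≈ 257.345; posterior SD ≈ 19.551

With known σ, the Normal prior is conjugate. Weight on the data is w = (n/σ²)/(n/σ² + 1/τ₀²) = 0.00234375/(0.00234375+0.00027248) = 0.89585.
Posterior mean = w·x̄ + (1−w)·μ₀ = 0.89585·264.34 + 0.10415·197.18 = 257.345. Posterior variance = 1/(0.00234375+0.00027248) = 382.229, so SD = 19.551.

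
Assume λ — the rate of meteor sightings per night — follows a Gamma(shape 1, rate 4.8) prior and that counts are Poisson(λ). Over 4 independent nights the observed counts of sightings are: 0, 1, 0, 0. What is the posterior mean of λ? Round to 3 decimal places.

Posterior mean ≈ 0.227

Total count ∑xᵢ = 1 over n = 4 nights.
Gamma is conjugate to the Poisson likelihood: posterior is Gamma(shape = 1+1 = 2, rate = 4.8+4 = 8.8).
E[λ | data] = 2/8.8 = 0.227.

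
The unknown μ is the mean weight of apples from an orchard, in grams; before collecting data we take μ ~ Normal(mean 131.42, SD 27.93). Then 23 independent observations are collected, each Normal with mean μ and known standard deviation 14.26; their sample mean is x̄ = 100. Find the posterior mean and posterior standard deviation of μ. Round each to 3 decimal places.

With known σ, the Normal prior is conjugate. Weight on the data is w = (n/σ²)/(n/σ² + 1/τ₀²) = 0.113107/(0.113107+0.00128191) = 0.98879.
Posterior mean = w·x̄ + (1−w)·μ₀ = 0.98879·100 + 0.011207·131.42 = 100.352. Posterior variance = 1/(0.113107+0.00128191) = 8.74212, so SD = 2.957.

Posterior mean ≈ 100.352; posterior SD ≈ 2.957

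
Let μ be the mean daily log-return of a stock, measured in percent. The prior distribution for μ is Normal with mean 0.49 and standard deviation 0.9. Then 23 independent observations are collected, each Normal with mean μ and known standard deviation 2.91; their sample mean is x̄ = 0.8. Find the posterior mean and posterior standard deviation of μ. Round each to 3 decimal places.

With known σ, the Normal prior is conjugate. Weight on the data is w = (n/σ²)/(n/σ² + 1/τ₀²) = 2.71608/(2.71608+1.23457) = 0.68750.
Posterior mean = w·x̄ + (1−w)·μ₀ = 0.68750·0.8 + 0.31250·0.49 = 0.703. Posterior variance = 1/(2.71608+1.23457) = 0.253123, so SD = 0.503.

Posterior mean ≈ 0.703; posterior SD ≈ 0.503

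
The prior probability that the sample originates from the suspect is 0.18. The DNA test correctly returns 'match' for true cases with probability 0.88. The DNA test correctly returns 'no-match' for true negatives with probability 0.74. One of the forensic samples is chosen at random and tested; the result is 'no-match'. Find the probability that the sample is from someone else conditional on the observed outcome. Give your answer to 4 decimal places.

Let H be the event that the sample originates from the suspect. P(H) = 0.18, so P(¬H) = 0.82. With E the 'no-match' result, P(E|H) = 0.12 and P(E|¬H) = 0.74.
P(E) = 0.12·0.18 + 0.74·0.82 = 0.021600 + 0.60680 = 0.62840.
By Bayes' theorem, P(H|E) = 0.021600 / 0.62840 = 0.0344. Hence P(¬H|E) = 1 − 0.0344 = 0.9656.

P(¬H | E) ≈ 0.9656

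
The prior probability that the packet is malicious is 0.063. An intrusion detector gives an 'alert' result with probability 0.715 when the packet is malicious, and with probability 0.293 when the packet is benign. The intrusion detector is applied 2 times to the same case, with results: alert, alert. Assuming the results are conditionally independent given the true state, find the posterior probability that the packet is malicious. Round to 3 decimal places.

With H the event that the packet is malicious, the joint likelihood of the observed sequence is P(data|H) = 0.715·0.715 = 0.51122 and P(data|¬H) = 0.293·0.293 = 0.085849.
Bayes: P(H|data) = 0.063·0.51122 / (0.063·0.51122 + 0.937·0.085849) = 0.032207/0.11265 = 0.2859.

Posterior P(H) ≈ 0.286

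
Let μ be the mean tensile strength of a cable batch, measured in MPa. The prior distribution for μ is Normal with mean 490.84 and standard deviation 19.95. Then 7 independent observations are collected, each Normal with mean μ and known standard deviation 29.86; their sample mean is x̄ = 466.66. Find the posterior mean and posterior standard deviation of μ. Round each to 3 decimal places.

Posterior mean ≈ 472.522; posterior SD ≈ 9.823

Prior precision 1/τ₀² = 1/19.95² = 0.00251255; data precision n/σ² = 7/29.86² = 0.00785088.
Posterior precision = 0.00251255 + 0.00785088 = 0.0103634, giving posterior SD = 1/√0.0103634 = 9.823.
Posterior mean = (0.00251255·490.84 + 0.00785088·466.66) / 0.0103634 = 472.522.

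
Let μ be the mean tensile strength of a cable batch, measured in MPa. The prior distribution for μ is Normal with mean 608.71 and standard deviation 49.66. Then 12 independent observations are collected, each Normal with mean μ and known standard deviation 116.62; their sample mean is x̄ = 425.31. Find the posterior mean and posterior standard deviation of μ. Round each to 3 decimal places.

Posterior mean ≈ 483.057; posterior SD ≈ 27.866

With known σ, the Normal prior is conjugate. Weight on the data is w = (n/σ²)/(n/σ² + 1/τ₀²) = 0.00088234/(0.00088234+0.00040550) = 0.68513.
Posterior mean = w·x̄ + (1−w)·μ₀ = 0.68513·425.31 + 0.31487·608.71 = 483.057. Posterior variance = 1/(0.00088234+0.00040550) = 776.497, so SD = 27.866.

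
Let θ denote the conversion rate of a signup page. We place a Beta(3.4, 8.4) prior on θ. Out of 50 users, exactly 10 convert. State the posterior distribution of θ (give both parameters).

Observing 10 successes and 40 failures updates Beta(3.4, 8.4) by adding the success and failure counts to the two shape parameters: α = 3.4+10 = 13.4, β = 8.4+40 = 48.4.

Posterior: Beta(13.4, 48.4)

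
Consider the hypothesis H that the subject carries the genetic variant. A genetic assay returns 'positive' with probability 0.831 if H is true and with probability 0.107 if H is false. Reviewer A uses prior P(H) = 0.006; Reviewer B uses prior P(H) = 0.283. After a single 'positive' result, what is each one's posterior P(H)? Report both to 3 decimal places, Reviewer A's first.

The likelihood ratio for a 'positive' result is 0.831/0.107 = 7.7664.
Reviewer A: prior odds 0.006/0.994 = 0.0060362; posterior odds 0.046879; posterior probability 0.045.
Reviewer B: prior odds 0.283/0.717 = 0.39470; posterior odds 3.0654; posterior probability 0.754.

Reviewer A: 0.045; Reviewer B: 0.754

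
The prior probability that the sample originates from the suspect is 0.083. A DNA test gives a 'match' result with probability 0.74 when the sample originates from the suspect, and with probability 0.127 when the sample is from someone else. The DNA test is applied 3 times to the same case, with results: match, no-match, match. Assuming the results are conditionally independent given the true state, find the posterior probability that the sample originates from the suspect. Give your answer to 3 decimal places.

Posterior P(H) ≈ 0.478

Let H be the event that the sample originates from the suspect; start with P(H) = 0.083. P('match'|H) = 0.74, P('match'|¬H) = 0.127.
Update on result 1 ('match'): P(H) ← 0.74·0.0830 / (0.74·0.0830 + 0.127·0.9170) = 0.061420/0.17788 = 0.3453.
Update on result 2 ('no-match'): P(H) ← 0.26·0.3453 / (0.26·0.3453 + 0.873·0.6547) = 0.089776/0.66134 = 0.1357.
Update on result 3 ('match'): P(H) ← 0.74·0.1357 / (0.74·0.1357 + 0.127·0.8643) = 0.10045/0.21021 = 0.4779.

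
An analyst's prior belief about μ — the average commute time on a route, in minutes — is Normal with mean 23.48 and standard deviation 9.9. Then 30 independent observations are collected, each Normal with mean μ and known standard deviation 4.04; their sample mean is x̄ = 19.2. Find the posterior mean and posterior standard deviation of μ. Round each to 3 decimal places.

Posterior mean ≈ 19.224; posterior SD ≈ 0.736

With known σ, the Normal prior is conjugate. Weight on the data is w = (n/σ²)/(n/σ² + 1/τ₀²) = 1.83806/(1.83806+0.0102030) = 0.99448.
Posterior mean = w·x̄ + (1−w)·μ₀ = 0.99448·19.2 + 0.0055204·23.48 = 19.224. Posterior variance = 1/(1.83806+0.0102030) = 0.541050, so SD = 0.736.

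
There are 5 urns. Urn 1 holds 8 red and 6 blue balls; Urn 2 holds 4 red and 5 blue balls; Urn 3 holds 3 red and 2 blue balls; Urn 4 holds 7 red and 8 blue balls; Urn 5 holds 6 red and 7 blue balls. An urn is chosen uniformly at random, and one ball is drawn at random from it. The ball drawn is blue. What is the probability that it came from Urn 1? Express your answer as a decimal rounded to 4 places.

Posterior probability ≈ 0.1745

P(blue|Urn 1) = 0.4286; P(blue|Urn 2) = 0.5556; P(blue|Urn 3) = 0.4; P(blue|Urn 4) = 0.5333; P(blue|Urn 5) = 0.5385.
Prior × likelihood for each source: 0.2·0.4286=0.08571, 0.2·0.5556=0.1111, 0.2·0.4=0.08000, 0.2·0.5333=0.1067, 0.2·0.5385=0.1077. Summing gives P(blue) = 0.49118.
P(Urn 1 | blue) = 0.08571 / 0.49118 = 0.1745.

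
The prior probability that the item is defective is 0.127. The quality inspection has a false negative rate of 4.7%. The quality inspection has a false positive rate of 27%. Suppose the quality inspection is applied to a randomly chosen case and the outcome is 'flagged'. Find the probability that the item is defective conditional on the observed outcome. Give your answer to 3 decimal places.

P(H | E) ≈ 0.339

Write H for 'the item is defective'. Prior odds H:¬H = 0.127/0.873 = 0.14548. For the 'flagged' outcome, the likelihood ratio is 0.953/0.27 = 3.5296.
Posterior odds = 0.14548 × 3.5296 = 0.51347, so P(H|E) = 0.51347/(1+0.51347) = 0.339.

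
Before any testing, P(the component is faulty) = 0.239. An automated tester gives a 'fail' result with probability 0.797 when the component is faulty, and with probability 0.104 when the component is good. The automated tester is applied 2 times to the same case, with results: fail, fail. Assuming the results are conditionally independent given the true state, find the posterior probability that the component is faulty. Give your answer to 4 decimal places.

Posterior P(H) ≈ 0.9486

With H the event that the component is faulty, the joint likelihood of the observed sequence is P(data|H) = 0.797·0.797 = 0.63521 and P(data|¬H) = 0.104·0.104 = 0.010816.
Bayes: P(H|data) = 0.239·0.63521 / (0.239·0.63521 + 0.761·0.010816) = 0.15181/0.16005 = 0.9486.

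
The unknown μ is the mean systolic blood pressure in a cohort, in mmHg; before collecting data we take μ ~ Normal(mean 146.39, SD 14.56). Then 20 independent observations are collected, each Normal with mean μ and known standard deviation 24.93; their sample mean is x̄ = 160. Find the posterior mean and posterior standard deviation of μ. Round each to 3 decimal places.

Posterior mean ≈ 158.260; posterior SD ≈ 5.206

With known σ, the Normal prior is conjugate. Weight on the data is w = (n/σ²)/(n/σ² + 1/τ₀²) = 0.0321800/(0.0321800+0.00471712) = 0.87215.
Posterior mean = w·x̄ + (1−w)·μ₀ = 0.87215·160 + 0.12785·146.39 = 158.260. Posterior variance = 1/(0.0321800+0.00471712) = 27.1024, so SD = 5.206.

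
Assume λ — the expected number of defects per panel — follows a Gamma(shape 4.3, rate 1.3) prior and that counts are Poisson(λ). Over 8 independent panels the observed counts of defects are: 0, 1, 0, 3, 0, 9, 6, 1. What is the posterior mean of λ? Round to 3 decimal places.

The Poisson likelihood adds the total count to the shape and the number of exposure periods to the rate. Here ∑xᵢ = 20 and n = 8, so shape 4.3→24.3 and rate 1.3→9.3.
E[λ | data] = 24.3/9.3 = 2.613.

Posterior mean ≈ 2.613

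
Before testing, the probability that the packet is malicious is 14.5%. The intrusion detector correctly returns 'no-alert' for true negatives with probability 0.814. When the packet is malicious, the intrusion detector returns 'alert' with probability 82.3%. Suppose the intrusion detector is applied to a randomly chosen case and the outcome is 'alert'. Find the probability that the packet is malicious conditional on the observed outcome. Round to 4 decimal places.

P(H | E) ≈ 0.4287

Write H for 'the packet is malicious'. Prior odds H:¬H = 0.145/0.855 = 0.16959. For the 'alert' outcome, the likelihood ratio is 0.823/0.186 = 4.4247.
Posterior odds = 0.16959 × 4.4247 = 0.75039, so P(H|E) = 0.75039/(1+0.75039) = 0.4287.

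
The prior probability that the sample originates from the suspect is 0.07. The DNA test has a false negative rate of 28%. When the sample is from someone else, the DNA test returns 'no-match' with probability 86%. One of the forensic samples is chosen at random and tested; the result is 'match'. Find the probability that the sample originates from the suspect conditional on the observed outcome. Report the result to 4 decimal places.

Write H for 'the sample originates from the suspect'. Prior odds H:¬H = 0.07/0.93 = 0.075269. For the 'match' outcome, the likelihood ratio is 0.72/0.14 = 5.1429.
Posterior odds = 0.075269 × 5.1429 = 0.38710, so P(H|E) = 0.38710/(1+0.38710) = 0.2791.

P(H | E) ≈ 0.2791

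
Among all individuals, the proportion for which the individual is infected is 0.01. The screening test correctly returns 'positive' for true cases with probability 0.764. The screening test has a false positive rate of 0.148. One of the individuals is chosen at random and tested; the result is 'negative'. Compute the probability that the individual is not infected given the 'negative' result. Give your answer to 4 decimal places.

P(¬H | E) ≈ 0.9972

Let H be the event that the individual is infected. P(H) = 0.01, so P(¬H) = 0.99. With E the 'negative' result, P(E|H) = 0.236 and P(E|¬H) = 0.852.
P(E) = 0.236·0.01 + 0.852·0.99 = 0.0023600 + 0.84348 = 0.84584.
By Bayes' theorem, P(H|E) = 0.0023600 / 0.84584 = 0.0028. Hence P(¬H|E) = 1 − 0.0028 = 0.9972.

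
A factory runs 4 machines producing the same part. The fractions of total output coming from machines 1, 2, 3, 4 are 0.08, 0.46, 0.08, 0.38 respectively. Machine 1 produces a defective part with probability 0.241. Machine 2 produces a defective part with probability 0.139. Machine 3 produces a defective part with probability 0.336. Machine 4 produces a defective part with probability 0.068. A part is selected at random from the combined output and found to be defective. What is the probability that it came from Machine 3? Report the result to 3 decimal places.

Posterior probability ≈ 0.198

P(defective|M1) = 0.241; P(defective|M2) = 0.139; P(defective|M3) = 0.336; P(defective|M4) = 0.068.
Prior × likelihood for each source: 0.08·0.241=0.01928, 0.46·0.139=0.06394, 0.08·0.336=0.02688, 0.38·0.068=0.02584. Summing gives P(defective) = 0.13594.
P(Machine 3 | defective) = 0.02688 / 0.13594 = 0.198.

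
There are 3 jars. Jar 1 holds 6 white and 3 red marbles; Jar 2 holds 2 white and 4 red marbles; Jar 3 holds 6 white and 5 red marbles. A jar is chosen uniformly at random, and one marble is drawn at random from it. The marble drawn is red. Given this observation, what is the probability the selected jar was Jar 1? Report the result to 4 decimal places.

Posterior probability ≈ 0.2292

Tabulate prior·likelihood by source: [1] prior 0.333333, lik 0.3333, product 0.1111; [2] prior 0.333333, lik 0.6667, product 0.2222; [3] prior 0.333333, lik 0.4545, product 0.1515.
Normalizing constant = 0.48485; the posterior for Jar 1 is its product over the sum, 0.1111/0.48485 = 0.2292.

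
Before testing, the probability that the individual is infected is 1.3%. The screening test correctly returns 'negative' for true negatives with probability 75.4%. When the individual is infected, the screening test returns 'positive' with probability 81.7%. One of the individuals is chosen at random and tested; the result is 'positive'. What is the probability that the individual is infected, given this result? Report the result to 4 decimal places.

Write H for 'the individual is infected'. Prior odds H:¬H = 0.013/0.987 = 0.013171. For the 'positive' outcome, the likelihood ratio is 0.817/0.246 = 3.3211.
Posterior odds = 0.013171 × 3.3211 = 0.043743, so P(H|E) = 0.043743/(1+0.043743) = 0.0419.

P(H | E) ≈ 0.0419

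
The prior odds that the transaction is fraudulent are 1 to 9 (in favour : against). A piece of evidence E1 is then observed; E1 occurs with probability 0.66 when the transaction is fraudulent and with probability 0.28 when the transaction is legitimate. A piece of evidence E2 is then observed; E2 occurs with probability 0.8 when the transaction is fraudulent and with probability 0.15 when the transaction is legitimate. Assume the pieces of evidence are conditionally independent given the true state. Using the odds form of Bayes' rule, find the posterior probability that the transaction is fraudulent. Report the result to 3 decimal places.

Posterior probability ≈ 0.583

Prior odds = 1/9 = 0.11111.
Likelihood ratio for E1 = 0.66/0.28 = 2.3571.
Likelihood ratio for E2 = 0.8/0.15 = 5.3333.
Posterior odds = prior odds × LR₁ × LR₂ = 1.3968.
Posterior probability = odds/(1+odds) = 1.3968/2.3968 = 0.583.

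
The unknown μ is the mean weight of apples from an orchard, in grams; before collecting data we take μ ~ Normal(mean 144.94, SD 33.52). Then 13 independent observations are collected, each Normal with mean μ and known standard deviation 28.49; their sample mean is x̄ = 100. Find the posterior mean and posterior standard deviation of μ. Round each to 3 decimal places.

Posterior mean ≈ 102.366; posterior SD ≈ 7.691

With known σ, the Normal prior is conjugate. Weight on the data is w = (n/σ²)/(n/σ² + 1/τ₀²) = 0.0160162/(0.0160162+0.00089000) = 0.94736.
Posterior mean = w·x̄ + (1−w)·μ₀ = 0.94736·100 + 0.052644·144.94 = 102.366. Posterior variance = 1/(0.0160162+0.00089000) = 59.1500, so SD = 7.691.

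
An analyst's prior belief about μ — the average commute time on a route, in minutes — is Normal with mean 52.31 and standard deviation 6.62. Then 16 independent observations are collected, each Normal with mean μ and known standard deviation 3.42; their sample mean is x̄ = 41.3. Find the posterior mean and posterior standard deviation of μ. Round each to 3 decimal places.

Posterior mean ≈ 41.481; posterior SD ≈ 0.848

Prior precision 1/τ₀² = 1/6.62² = 0.0228183; data precision n/σ² = 16/3.42² = 1.36794.
Posterior precision = 0.0228183 + 1.36794 = 1.39076, giving posterior SD = 1/√1.39076 = 0.848.
Posterior mean = (0.0228183·52.31 + 1.36794·41.3) / 1.39076 = 41.481.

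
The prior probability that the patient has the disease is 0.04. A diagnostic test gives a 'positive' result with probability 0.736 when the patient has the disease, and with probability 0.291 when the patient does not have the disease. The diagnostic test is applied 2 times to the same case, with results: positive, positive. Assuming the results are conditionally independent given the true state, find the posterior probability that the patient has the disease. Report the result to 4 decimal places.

With H the event that the patient has the disease, the joint likelihood of the observed sequence is P(data|H) = 0.736·0.736 = 0.54170 and P(data|¬H) = 0.291·0.291 = 0.084681.
Bayes: P(H|data) = 0.04·0.54170 / (0.04·0.54170 + 0.96·0.084681) = 0.021668/0.10296 = 0.2104.

Posterior P(H) ≈ 0.2104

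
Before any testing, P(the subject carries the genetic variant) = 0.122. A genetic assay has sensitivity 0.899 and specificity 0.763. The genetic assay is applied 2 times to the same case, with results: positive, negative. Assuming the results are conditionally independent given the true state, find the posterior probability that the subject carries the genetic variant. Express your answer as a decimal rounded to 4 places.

Posterior P(H) ≈ 0.0652

Let H be the event that the subject carries the genetic variant; start with P(H) = 0.122. P('positive'|H) = 0.899, P('positive'|¬H) = 0.237.
Update on result 1 ('positive'): P(H) ← 0.899·0.1220 / (0.899·0.1220 + 0.237·0.8780) = 0.10968/0.31776 = 0.3452.
Update on result 2 ('negative'): P(H) ← 0.101·0.3452 / (0.101·0.3452 + 0.763·0.6548) = 0.034861/0.53451 = 0.0652.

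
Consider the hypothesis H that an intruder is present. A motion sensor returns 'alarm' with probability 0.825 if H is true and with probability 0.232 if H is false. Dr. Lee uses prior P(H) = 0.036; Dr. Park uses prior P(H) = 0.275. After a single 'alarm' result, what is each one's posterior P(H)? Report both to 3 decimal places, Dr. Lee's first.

P('+'|H) = 0.825, P('+'|¬H) = 0.232.
Dr. Lee: numerator 0.825·0.036 = 0.029700; evidence = 0.029700+0.232·0.964 = 0.25335; posterior = 0.117.
Dr. Park: numerator 0.825·0.275 = 0.22687; evidence = 0.22687+0.232·0.725 = 0.39508; posterior = 0.574.

Dr. Lee: 0.117; Dr. Park: 0.574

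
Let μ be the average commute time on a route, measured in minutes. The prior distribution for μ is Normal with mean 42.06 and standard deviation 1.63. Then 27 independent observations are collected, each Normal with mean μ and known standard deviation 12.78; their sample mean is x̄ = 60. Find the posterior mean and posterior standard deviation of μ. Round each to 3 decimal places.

With known σ, the Normal prior is conjugate. Weight on the data is w = (n/σ²)/(n/σ² + 1/τ₀²) = 0.165311/(0.165311+0.376378) = 0.30518.
Posterior mean = w·x̄ + (1−w)·μ₀ = 0.30518·60 + 0.69482·42.06 = 47.535. Posterior variance = 1/(0.165311+0.376378) = 1.84608, so SD = 1.359.

Posterior mean ≈ 47.535; posterior SD ≈ 1.359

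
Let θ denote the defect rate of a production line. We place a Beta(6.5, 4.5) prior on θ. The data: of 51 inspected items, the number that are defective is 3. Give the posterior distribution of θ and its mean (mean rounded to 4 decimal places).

Posterior: Beta(9.5, 52.5); mean ≈ 0.1532

The binomial likelihood is conjugate to the Beta prior: with 3 successes and 48 failures, the posterior is Beta(6.5+3, 4.5+48) = Beta(9.5, 52.5).
Posterior mean = α/(α+β) = 9.5/62 = 0.1532.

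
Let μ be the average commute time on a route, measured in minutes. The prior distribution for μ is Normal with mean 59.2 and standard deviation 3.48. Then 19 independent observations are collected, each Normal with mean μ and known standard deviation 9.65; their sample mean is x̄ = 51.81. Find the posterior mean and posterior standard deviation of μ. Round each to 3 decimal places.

Posterior mean ≈ 53.939; posterior SD ≈ 1.868

With known σ, the Normal prior is conjugate. Weight on the data is w = (n/σ²)/(n/σ² + 1/τ₀²) = 0.204032/(0.204032+0.0825737) = 0.71189.
Posterior mean = w·x̄ + (1−w)·μ₀ = 0.71189·51.81 + 0.28811·59.2 = 53.939. Posterior variance = 1/(0.204032+0.0825737) = 3.48911, so SD = 1.868.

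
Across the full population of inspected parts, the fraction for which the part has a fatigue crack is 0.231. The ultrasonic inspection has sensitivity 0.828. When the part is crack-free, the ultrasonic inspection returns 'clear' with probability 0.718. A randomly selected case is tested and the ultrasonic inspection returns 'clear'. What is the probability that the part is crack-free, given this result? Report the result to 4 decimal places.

Let H be the event that the part has a fatigue crack. P(H) = 0.231, so P(¬H) = 0.769. With E the 'clear' result, P(E|H) = 0.172 and P(E|¬H) = 0.718.
P(E) = 0.172·0.231 + 0.718·0.769 = 0.039732 + 0.55214 = 0.59187.
By Bayes' theorem, P(H|E) = 0.039732 / 0.59187 = 0.0671. Hence P(¬H|E) = 1 − 0.0671 = 0.9329.

P(¬H | E) ≈ 0.9329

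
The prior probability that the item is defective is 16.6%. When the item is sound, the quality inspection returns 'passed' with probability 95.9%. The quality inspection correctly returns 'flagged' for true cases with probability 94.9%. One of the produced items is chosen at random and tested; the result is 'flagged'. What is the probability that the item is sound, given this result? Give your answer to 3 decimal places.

Let H be the event that the item is defective. P(H) = 0.166, so P(¬H) = 0.834. With E the 'flagged' result, P(E|H) = 0.949 and P(E|¬H) = 0.041.
P(E) = 0.949·0.166 + 0.041·0.834 = 0.15753 + 0.034194 = 0.19173.
By Bayes' theorem, P(H|E) = 0.15753 / 0.19173 = 0.822. Hence P(¬H|E) = 1 − 0.822 = 0.178.

P(¬H | E) ≈ 0.178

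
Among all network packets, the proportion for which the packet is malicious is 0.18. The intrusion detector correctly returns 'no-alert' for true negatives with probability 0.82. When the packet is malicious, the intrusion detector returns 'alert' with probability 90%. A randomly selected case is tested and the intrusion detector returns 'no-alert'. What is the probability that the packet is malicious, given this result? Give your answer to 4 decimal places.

P(H | E) ≈ 0.0261

Let H be the event that the packet is malicious. P(H) = 0.18, so P(¬H) = 0.82. With E the 'no-alert' result, P(E|H) = 0.1 and P(E|¬H) = 0.82.
P(E) = 0.1·0.18 + 0.82·0.82 = 0.018000 + 0.67240 = 0.69040.
By Bayes' theorem, P(H|E) = 0.018000 / 0.69040 = 0.0261.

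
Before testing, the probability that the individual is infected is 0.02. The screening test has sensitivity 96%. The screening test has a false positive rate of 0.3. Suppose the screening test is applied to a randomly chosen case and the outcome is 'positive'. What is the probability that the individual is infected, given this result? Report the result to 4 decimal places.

Write H for 'the individual is infected'. Prior odds H:¬H = 0.02/0.98 = 0.020408. For the 'positive' outcome, the likelihood ratio is 0.96/0.3 = 3.2000.
Posterior odds = 0.020408 × 3.2000 = 0.065306, so P(H|E) = 0.065306/(1+0.065306) = 0.0613.

P(H | E) ≈ 0.0613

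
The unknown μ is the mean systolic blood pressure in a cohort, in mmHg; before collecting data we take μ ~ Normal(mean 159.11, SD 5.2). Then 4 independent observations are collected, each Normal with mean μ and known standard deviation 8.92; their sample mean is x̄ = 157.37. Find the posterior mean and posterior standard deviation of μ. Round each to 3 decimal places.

With known σ, the Normal prior is conjugate. Weight on the data is w = (n/σ²)/(n/σ² + 1/τ₀²) = 0.0502725/(0.0502725+0.0369822) = 0.57616.
Posterior mean = w·x̄ + (1−w)·μ₀ = 0.57616·157.37 + 0.42384·159.11 = 158.107. Posterior variance = 1/(0.0502725+0.0369822) = 11.4607, so SD = 3.385.

Posterior mean ≈ 158.107; posterior SD ≈ 3.385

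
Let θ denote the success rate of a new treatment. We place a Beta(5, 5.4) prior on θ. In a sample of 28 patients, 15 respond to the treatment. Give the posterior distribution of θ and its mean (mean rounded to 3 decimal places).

The binomial likelihood is conjugate to the Beta prior: with 15 successes and 13 failures, the posterior is Beta(5+15, 5.4+13) = Beta(20, 18.4).
E[θ | data] = 20/(20+18.4) = 0.521.

Posterior: Beta(20, 18.4); mean ≈ 0.521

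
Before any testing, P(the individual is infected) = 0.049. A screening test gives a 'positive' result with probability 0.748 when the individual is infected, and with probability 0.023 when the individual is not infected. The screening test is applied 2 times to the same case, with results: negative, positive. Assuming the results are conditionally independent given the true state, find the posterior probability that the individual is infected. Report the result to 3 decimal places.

Let H be the event that the individual is infected; start with P(H) = 0.049. P('positive'|H) = 0.748, P('positive'|¬H) = 0.023.
Update on result 1 ('negative'): P(H) ← 0.252·0.0490 / (0.252·0.0490 + 0.977·0.9510) = 0.012348/0.94147 = 0.0131.
Update on result 2 ('positive'): P(H) ← 0.748·0.0131 / (0.748·0.0131 + 0.023·0.9869) = 0.0098105/0.032509 = 0.3018.

Posterior P(H) ≈ 0.302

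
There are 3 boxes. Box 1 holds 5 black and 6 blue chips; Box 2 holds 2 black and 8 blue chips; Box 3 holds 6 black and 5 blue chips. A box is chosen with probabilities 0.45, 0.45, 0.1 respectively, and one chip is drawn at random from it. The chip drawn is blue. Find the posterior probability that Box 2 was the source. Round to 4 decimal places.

Tabulate prior·likelihood by source: [1] prior 0.45, lik 0.5455, product 0.2455; [2] prior 0.45, lik 0.8, product 0.3600; [3] prior 0.1, lik 0.4545, product 0.04545.
Normalizing constant = 0.65091; the posterior for Box 2 is its product over the sum, 0.3600/0.65091 = 0.5531.

Posterior probability ≈ 0.5531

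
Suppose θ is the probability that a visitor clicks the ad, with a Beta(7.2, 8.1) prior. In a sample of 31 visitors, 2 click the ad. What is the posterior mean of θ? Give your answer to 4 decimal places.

The binomial likelihood is conjugate to the Beta prior: with 2 successes and 29 failures, the posterior is Beta(7.2+2, 8.1+29) = Beta(9.2, 37.1).
E[θ | data] = 9.2/(9.2+37.1) = 0.1987.

Posterior mean ≈ 0.1987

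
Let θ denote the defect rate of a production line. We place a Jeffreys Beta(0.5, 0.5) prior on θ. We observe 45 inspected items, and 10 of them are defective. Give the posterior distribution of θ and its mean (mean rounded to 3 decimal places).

Posterior: Beta(10.5, 35.5); mean ≈ 0.228

The binomial likelihood is conjugate to the Beta prior: with 10 successes and 35 failures, the posterior is Beta(0.5+10, 0.5+35) = Beta(10.5, 35.5).
E[θ | data] = 10.5/(10.5+35.5) = 0.228.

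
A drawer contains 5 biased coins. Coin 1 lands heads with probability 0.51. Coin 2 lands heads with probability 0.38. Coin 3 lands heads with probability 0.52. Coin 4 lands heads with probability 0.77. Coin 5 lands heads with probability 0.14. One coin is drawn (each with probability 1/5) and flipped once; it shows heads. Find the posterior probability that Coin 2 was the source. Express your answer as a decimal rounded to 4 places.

Tabulate prior·likelihood by source: [1] prior 0.2, lik 0.51, product 0.1020; [2] prior 0.2, lik 0.38, product 0.07600; [3] prior 0.2, lik 0.52, product 0.1040; [4] prior 0.2, lik 0.77, product 0.1540; [5] prior 0.2, lik 0.14, product 0.02800.
Normalizing constant = 0.46400; the posterior for Coin 2 is its product over the sum, 0.07600/0.46400 = 0.1638.

Posterior probability ≈ 0.1638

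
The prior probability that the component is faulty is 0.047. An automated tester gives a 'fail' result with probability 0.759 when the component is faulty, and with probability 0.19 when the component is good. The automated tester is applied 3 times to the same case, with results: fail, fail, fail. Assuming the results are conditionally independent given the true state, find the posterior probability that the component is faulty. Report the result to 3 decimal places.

Posterior P(H) ≈ 0.759

With H the event that the component is faulty, the joint likelihood of the observed sequence is P(data|H) = 0.759·0.759·0.759 = 0.43725 and P(data|¬H) = 0.19·0.19·0.19 = 0.0068590.
Bayes: P(H|data) = 0.047·0.43725 / (0.047·0.43725 + 0.953·0.0068590) = 0.020551/0.027087 = 0.7587.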